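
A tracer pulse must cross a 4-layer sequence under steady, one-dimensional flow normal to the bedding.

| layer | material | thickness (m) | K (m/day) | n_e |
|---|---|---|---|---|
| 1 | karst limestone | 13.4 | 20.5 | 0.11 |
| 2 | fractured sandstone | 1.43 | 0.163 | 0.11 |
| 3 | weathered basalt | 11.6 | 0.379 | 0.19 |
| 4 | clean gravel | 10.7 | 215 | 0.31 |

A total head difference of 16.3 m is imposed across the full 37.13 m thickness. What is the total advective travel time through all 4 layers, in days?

17.6

With flow normal to the layers, continuity requires the same specific discharge q through every layer.
Σ(b_i/K_i) = 13.4/20.5 + 1.43/0.163 + 11.6/0.379 + 10.7/215 = 40.08 d.
q = Δh / Σ(b_i/K_i) = 16.3 / 40.08 = 0.4067 m/day.
In each layer the seepage velocity is v_i = q/n_i, so the layer transit time is t_i = b_i·n_i / q:
  layer 1 (karst limestone): t_1 = 13.4 × 0.11 / 0.4067 = 3.625 d
  layer 2 (fractured sandstone): t_2 = 1.43 × 0.11 / 0.4067 = 0.3868 d
  layer 3 (weathered basalt): t_3 = 11.6 × 0.19 / 0.4067 = 5.420 d
  layer 4 (clean gravel): t_4 = 10.7 × 0.31 / 0.4067 = 8.157 d
Total t = Σ t_i = 17.59 days.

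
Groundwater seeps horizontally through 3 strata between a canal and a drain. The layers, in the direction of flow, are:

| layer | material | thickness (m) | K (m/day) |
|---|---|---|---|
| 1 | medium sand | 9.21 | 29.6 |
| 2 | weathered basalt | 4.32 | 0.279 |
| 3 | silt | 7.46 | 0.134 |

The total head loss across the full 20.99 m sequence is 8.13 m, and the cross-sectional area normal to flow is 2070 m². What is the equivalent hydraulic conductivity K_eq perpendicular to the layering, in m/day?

Flow is perpendicular to layering, so the layers act in series and the equivalent K is the thickness-weighted harmonic mean.
Total thickness L = 9.21 + 4.32 + 7.46 = 20.99 m.
Σ(b_i/K_i) = 9.21/29.6 + 4.32/0.279 + 7.46/0.134 = 71.47 d.
K_eq = L / Σ(b_i/K_i) = 20.99 / 71.47 = 0.2937 m/day.

0.294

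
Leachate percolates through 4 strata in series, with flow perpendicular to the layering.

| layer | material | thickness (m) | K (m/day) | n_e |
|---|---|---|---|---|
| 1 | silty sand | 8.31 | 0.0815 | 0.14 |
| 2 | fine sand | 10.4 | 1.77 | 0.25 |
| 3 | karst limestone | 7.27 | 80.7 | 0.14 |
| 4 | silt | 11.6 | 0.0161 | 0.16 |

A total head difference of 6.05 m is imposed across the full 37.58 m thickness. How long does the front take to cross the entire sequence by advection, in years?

With flow normal to the layers, continuity requires the same specific discharge q through every layer.
Σ(b_i/K_i) = 8.31/0.0815 + 10.4/1.77 + 7.27/80.7 + 11.6/0.0161 = 828.4 d.
q = Δh / Σ(b_i/K_i) = 6.05 / 828.4 = 0.007303 m/day.
In each layer the seepage velocity is v_i = q/n_i, so the layer transit time is t_i = b_i·n_i / q:
  layer 1 (silty sand): t_1 = 8.31 × 0.14 / 0.007303 = 159.3 d
  layer 2 (fine sand): t_2 = 10.4 × 0.25 / 0.007303 = 356.0 d
  layer 3 (karst limestone): t_3 = 7.27 × 0.14 / 0.007303 = 139.4 d
  layer 4 (silt): t_4 = 11.6 × 0.16 / 0.007303 = 254.1 d
Total t = Σ t_i = 908.8 days = 2.488 years.

2.49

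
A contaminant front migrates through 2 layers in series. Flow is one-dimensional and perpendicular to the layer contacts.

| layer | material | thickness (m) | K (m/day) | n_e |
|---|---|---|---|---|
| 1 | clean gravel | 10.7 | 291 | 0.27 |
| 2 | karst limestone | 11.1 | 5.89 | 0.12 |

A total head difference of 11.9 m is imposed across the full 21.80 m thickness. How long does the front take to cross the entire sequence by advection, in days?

With flow normal to the layers, continuity requires the same specific discharge q through every layer.
Σ(b_i/K_i) = 10.7/291 + 11.1/5.89 = 1.921 d.
q = Δh / Σ(b_i/K_i) = 11.9 / 1.921 = 6.194 m/day.
In each layer the seepage velocity is v_i = q/n_i, so the layer transit time is t_i = b_i·n_i / q:
  layer 1 (clean gravel): t_1 = 10.7 × 0.27 / 6.194 = 0.4664 d
  layer 2 (karst limestone): t_2 = 11.1 × 0.12 / 6.194 = 0.2151 d
Total t = Σ t_i = 0.6815 days.

0.682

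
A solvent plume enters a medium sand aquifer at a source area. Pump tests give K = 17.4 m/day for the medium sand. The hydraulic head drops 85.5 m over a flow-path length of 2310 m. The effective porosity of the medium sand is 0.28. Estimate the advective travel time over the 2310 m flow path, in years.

2.75

Hydraulic gradient i = Δh / L = 85.5 / 2310 = 0.03701.
Darcy flux q = K · i = 17.40 × 0.03701 = 0.6440 m/day.
Seepage velocity v = q / n_e = 0.6440 / 0.28 = 2.300 m/day.
Travel time t = L / v = 2310 / 2.300 = 1004 days = 2.750 years.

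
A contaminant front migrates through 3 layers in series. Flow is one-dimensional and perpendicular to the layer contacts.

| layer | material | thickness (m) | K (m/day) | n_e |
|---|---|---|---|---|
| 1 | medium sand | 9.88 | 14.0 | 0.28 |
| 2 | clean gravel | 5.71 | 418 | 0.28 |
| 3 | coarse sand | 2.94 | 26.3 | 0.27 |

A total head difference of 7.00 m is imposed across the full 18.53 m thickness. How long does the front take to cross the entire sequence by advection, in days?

With flow normal to the layers, continuity requires the same specific discharge q through every layer.
Σ(b_i/K_i) = 9.88/14.0 + 5.71/418 + 2.94/26.3 = 0.8312 d.
q = Δh / Σ(b_i/K_i) = 7.00 / 0.8312 = 8.422 m/day.
In each layer the seepage velocity is v_i = q/n_i, so the layer transit time is t_i = b_i·n_i / q:
  layer 1 (medium sand): t_1 = 9.88 × 0.28 / 8.422 = 0.3285 d
  layer 2 (clean gravel): t_2 = 5.71 × 0.28 / 8.422 = 0.1898 d
  layer 3 (coarse sand): t_3 = 2.94 × 0.27 / 8.422 = 0.09425 d
Total t = Σ t_i = 0.6126 days.

0.613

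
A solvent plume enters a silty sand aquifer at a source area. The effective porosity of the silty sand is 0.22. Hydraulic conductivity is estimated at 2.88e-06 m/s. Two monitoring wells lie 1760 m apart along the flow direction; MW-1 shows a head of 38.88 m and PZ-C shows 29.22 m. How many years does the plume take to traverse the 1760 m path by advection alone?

Convert K: 2.88e-06 m/s × 86400 = 0.2488 m/day.
Hydraulic gradient i = (38.88 − 29.22) / 1760 = 9.66 / 1760 = 0.005489.
Darcy flux q = K · i = 0.2488 × 0.005489 = 0.001366 m/day.
Seepage velocity v = q / n_e = 0.001366 / 0.22 = 0.006208 m/day.
Travel time t = L / v = 1760 / 0.006208 = 2.835e+05 days = 776.2 years.

776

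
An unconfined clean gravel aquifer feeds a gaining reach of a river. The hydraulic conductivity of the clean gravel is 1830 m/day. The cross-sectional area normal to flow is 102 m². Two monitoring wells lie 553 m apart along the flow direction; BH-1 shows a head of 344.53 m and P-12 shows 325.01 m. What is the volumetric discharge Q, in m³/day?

Hydraulic gradient i = (344.53 − 325.01) / 553 = 19.52 / 553 = 0.03530.
Darcy's law: Q = K · A · i = 1830 × 102.0 × 0.03530 = 6589 m³/day.

6590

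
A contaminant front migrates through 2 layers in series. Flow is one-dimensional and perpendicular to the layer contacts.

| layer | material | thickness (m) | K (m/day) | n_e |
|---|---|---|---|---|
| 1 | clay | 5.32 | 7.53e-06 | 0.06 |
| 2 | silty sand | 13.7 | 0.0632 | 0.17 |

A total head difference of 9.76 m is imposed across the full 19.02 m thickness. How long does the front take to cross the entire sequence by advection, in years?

525

With flow normal to the layers, continuity requires the same specific discharge q through every layer.
Σ(b_i/K_i) = 5.32/7.53e-06 + 13.7/0.0632 = 7.067e+05 d.
q = Δh / Σ(b_i/K_i) = 9.76 / 7.067e+05 = 1.381e-05 m/day.
In each layer the seepage velocity is v_i = q/n_i, so the layer transit time is t_i = b_i·n_i / q:
  layer 1 (clay): t_1 = 5.32 × 0.06 / 1.381e-05 = 23113 d
  layer 2 (silty sand): t_2 = 13.7 × 0.17 / 1.381e-05 = 1.686e+05 d
Total t = Σ t_i = 1.918e+05 days = 525.0 years.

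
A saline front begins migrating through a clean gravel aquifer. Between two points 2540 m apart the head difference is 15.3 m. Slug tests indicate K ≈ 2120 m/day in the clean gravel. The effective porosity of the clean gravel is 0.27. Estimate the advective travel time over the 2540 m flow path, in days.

53.7

Hydraulic gradient i = Δh / L = 15.3 / 2540 = 0.006024.
Darcy flux q = K · i = 2120 × 0.006024 = 12.77 m/day.
Seepage velocity v = q / n_e = 12.77 / 0.27 = 47.30 m/day.
Travel time t = L / v = 2540 / 47.30 = 53.70 days.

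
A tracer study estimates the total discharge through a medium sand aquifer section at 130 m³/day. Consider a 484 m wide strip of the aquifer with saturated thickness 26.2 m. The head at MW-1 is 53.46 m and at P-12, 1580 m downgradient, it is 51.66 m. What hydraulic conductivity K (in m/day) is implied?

Cross-sectional area A = 484 × 26.2 = 12681 m².
Hydraulic gradient i = (53.46 − 51.66) / 1580 = 1.8 / 1580 = 0.001139.
From Q = K·A·i, K = Q / (A·i) = 130 / (12681 × 0.001139) = 8.999 m/day.

9.00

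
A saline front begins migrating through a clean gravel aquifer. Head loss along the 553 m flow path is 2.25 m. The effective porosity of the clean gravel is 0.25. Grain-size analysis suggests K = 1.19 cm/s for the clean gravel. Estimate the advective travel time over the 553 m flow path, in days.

33.0

Convert K: 1.19 cm/s × 864 = 1028 m/day.
Hydraulic gradient i = Δh / L = 2.25 / 553 = 0.004069.
Darcy flux q = K · i = 1028 × 0.004069 = 4.183 m/day.
Seepage velocity v = q / n_e = 4.183 / 0.25 = 16.73 m/day.
Travel time t = L / v = 553 / 16.73 = 33.05 days.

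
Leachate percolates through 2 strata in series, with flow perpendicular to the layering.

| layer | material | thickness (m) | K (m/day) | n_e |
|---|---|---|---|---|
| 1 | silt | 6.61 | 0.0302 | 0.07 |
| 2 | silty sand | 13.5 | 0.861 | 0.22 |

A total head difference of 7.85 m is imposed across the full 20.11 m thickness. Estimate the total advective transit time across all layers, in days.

103

With flow normal to the layers, continuity requires the same specific discharge q through every layer.
Σ(b_i/K_i) = 6.61/0.0302 + 13.5/0.861 = 234.6 d.
q = Δh / Σ(b_i/K_i) = 7.85 / 234.6 = 0.03347 m/day.
In each layer the seepage velocity is v_i = q/n_i, so the layer transit time is t_i = b_i·n_i / q:
  layer 1 (silt): t_1 = 6.61 × 0.07 / 0.03347 = 13.83 d
  layer 2 (silty sand): t_2 = 13.5 × 0.22 / 0.03347 = 88.74 d
Total t = Σ t_i = 102.6 days.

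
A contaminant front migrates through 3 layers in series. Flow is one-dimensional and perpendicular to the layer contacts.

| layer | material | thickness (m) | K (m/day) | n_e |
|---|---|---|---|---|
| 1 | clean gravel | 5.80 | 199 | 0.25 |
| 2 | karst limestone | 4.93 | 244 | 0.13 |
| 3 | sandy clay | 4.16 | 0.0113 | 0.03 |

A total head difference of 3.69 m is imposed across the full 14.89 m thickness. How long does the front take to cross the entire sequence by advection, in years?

0.605

With flow normal to the layers, continuity requires the same specific discharge q through every layer.
Σ(b_i/K_i) = 5.80/199 + 4.93/244 + 4.16/0.0113 = 368.2 d.
q = Δh / Σ(b_i/K_i) = 3.69 / 368.2 = 0.01002 m/day.
In each layer the seepage velocity is v_i = q/n_i, so the layer transit time is t_i = b_i·n_i / q:
  layer 1 (clean gravel): t_1 = 5.80 × 0.25 / 0.01002 = 144.7 d
  layer 2 (karst limestone): t_2 = 4.93 × 0.13 / 0.01002 = 63.95 d
  layer 3 (sandy clay): t_3 = 4.16 × 0.03 / 0.01002 = 12.45 d
Total t = Σ t_i = 221.1 days = 0.6053 years.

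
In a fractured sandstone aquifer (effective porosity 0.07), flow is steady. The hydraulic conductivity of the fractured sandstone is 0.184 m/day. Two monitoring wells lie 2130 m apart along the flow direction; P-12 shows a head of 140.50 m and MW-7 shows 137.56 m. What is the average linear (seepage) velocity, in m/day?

0.00363

Hydraulic gradient i = (140.50 − 137.56) / 2130 = 2.94 / 2130 = 0.001380.
Darcy flux q = K · i = 0.1840 × 0.001380 = 0.0002540 m/day.
Seepage velocity v = q / n_e = 0.0002540 / 0.07 = 0.003628 m/day.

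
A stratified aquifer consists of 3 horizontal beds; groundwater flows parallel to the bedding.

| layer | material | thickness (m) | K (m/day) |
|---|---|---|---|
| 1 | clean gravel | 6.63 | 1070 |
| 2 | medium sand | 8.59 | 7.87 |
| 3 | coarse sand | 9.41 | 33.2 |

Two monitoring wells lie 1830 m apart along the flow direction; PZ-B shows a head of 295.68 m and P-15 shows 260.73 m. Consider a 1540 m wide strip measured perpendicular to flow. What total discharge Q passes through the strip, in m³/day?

220000

Flow is parallel to layering, so each bed carries its own Darcy discharge and the transmissivities add.
Σ(K_i·b_i) = 1070×6.63 + 7.87×8.59 + 33.2×9.41 = 7474 m²/day.
Hydraulic gradient i = (295.68 − 260.73) / 1830 = 34.95 / 1830 = 0.01910.
Q = Σ(K_i·b_i) · W · i = 7474 × 1540 × 0.01910 = 2.198e+05 m³/day.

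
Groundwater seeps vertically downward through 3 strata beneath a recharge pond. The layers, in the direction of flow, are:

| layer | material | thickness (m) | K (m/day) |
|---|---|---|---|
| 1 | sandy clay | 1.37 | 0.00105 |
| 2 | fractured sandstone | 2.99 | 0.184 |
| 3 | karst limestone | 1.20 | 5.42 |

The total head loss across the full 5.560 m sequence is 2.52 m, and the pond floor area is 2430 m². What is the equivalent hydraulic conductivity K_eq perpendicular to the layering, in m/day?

Flow is perpendicular to layering, so the layers act in series and the equivalent K is the thickness-weighted harmonic mean.
Total thickness L = 1.37 + 2.99 + 1.20 = 5.560 m.
Σ(b_i/K_i) = 1.37/0.00105 + 2.99/0.184 + 1.20/5.42 = 1321 d.
K_eq = L / Σ(b_i/K_i) = 5.560 / 1321 = 0.004208 m/day.

0.00421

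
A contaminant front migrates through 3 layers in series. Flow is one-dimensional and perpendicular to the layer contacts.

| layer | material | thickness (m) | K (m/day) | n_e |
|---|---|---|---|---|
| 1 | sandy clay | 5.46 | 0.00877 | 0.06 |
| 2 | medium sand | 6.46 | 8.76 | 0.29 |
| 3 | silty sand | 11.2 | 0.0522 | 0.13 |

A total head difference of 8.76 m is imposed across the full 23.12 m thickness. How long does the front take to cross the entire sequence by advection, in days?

350

With flow normal to the layers, continuity requires the same specific discharge q through every layer.
Σ(b_i/K_i) = 5.46/0.00877 + 6.46/8.76 + 11.2/0.0522 = 837.9 d.
q = Δh / Σ(b_i/K_i) = 8.76 / 837.9 = 0.01046 m/day.
In each layer the seepage velocity is v_i = q/n_i, so the layer transit time is t_i = b_i·n_i / q:
  layer 1 (sandy clay): t_1 = 5.46 × 0.06 / 0.01046 = 31.33 d
  layer 2 (medium sand): t_2 = 6.46 × 0.29 / 0.01046 = 179.2 d
  layer 3 (silty sand): t_3 = 11.2 × 0.13 / 0.01046 = 139.3 d
Total t = Σ t_i = 349.8 days.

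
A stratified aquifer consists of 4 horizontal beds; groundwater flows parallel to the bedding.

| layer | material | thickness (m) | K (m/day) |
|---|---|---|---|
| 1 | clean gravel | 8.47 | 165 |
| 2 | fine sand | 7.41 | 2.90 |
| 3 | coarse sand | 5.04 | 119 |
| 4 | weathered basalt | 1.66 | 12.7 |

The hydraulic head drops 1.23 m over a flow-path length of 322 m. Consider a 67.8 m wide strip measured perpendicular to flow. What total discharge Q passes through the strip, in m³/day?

Flow is parallel to layering, so each bed carries its own Darcy discharge and the transmissivities add.
Σ(K_i·b_i) = 165×8.47 + 2.90×7.41 + 119×5.04 + 12.7×1.66 = 2040 m²/day.
Hydraulic gradient i = Δh / L = 1.23 / 322 = 0.003820.
Q = Σ(K_i·b_i) · W · i = 2040 × 67.8 × 0.003820 = 528.3 m³/day.

528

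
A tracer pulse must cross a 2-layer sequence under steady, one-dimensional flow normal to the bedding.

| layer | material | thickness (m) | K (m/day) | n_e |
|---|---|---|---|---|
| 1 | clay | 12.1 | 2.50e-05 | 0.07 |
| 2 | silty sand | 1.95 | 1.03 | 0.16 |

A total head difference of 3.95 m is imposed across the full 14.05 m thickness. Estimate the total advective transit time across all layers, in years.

389

With flow normal to the layers, continuity requires the same specific discharge q through every layer.
Σ(b_i/K_i) = 12.1/2.50e-05 + 1.95/1.03 = 4.840e+05 d.
q = Δh / Σ(b_i/K_i) = 3.95 / 4.840e+05 = 8.161e-06 m/day.
In each layer the seepage velocity is v_i = q/n_i, so the layer transit time is t_i = b_i·n_i / q:
  layer 1 (clay): t_1 = 12.1 × 0.07 / 8.161e-06 = 1.038e+05 d
  layer 2 (silty sand): t_2 = 1.95 × 0.16 / 8.161e-06 = 38230 d
Total t = Σ t_i = 1.420e+05 days = 388.8 years.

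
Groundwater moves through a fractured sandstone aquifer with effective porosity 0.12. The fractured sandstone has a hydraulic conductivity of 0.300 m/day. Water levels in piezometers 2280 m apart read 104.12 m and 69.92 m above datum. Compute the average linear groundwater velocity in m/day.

0.0375

Hydraulic gradient i = (104.12 − 69.92) / 2280 = 34.2 / 2280 = 0.01500.
Darcy flux q = K · i = 0.3000 × 0.01500 = 0.004500 m/day.
Seepage velocity v = q / n_e = 0.004500 / 0.12 = 0.03750 m/day.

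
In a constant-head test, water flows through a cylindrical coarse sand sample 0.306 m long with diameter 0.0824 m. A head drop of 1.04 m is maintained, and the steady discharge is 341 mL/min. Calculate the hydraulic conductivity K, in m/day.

27.1

Cross-sectional area A = π·(d/2)² = π × (0.0824/2)² = 0.005333 m².
Convert discharge: 341 mL/min = 5.683e-06 m³/s.
Darcy's law rearranged: K = Q·L / (A·Δh) = 5.683e-06 × 0.306 / (0.005333 × 1.04) = 0.0003136 m/s = 27.09 m/day.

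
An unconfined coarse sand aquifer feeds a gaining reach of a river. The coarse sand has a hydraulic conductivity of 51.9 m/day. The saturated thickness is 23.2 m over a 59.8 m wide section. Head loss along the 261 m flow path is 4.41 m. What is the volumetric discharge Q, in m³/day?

Cross-sectional area A = 59.8 × 23.2 = 1387 m².
Hydraulic gradient i = Δh / L = 4.41 / 261 = 0.01690.
Darcy's law: Q = K · A · i = 51.90 × 1387 × 0.01690 = 1217 m³/day.

1220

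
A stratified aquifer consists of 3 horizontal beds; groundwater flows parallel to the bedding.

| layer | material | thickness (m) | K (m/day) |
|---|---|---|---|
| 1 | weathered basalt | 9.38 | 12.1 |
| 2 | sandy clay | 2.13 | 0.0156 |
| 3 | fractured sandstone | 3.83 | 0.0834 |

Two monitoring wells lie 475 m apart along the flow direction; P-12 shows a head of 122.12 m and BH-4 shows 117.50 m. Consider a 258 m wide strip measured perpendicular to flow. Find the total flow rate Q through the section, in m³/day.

Flow is parallel to layering, so each bed carries its own Darcy discharge and the transmissivities add.
Σ(K_i·b_i) = 12.1×9.38 + 0.0156×2.13 + 0.0834×3.83 = 113.9 m²/day.
Hydraulic gradient i = (122.12 − 117.50) / 475 = 4.62 / 475 = 0.009726.
Q = Σ(K_i·b_i) · W · i = 113.9 × 258 × 0.009726 = 285.7 m³/day.

286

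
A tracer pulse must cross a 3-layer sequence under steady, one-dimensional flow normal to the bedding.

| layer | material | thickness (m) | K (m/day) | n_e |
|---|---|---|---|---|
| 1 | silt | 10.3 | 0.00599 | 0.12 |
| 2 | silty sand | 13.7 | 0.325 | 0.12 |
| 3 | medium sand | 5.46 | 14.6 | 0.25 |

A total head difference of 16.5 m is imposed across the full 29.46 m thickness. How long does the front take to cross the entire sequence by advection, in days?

With flow normal to the layers, continuity requires the same specific discharge q through every layer.
Σ(b_i/K_i) = 10.3/0.00599 + 13.7/0.325 + 5.46/14.6 = 1762 d.
q = Δh / Σ(b_i/K_i) = 16.5 / 1762 = 0.009364 m/day.
In each layer the seepage velocity is v_i = q/n_i, so the layer transit time is t_i = b_i·n_i / q:
  layer 1 (silt): t_1 = 10.3 × 0.12 / 0.009364 = 132.0 d
  layer 2 (silty sand): t_2 = 13.7 × 0.12 / 0.009364 = 175.6 d
  layer 3 (medium sand): t_3 = 5.46 × 0.25 / 0.009364 = 145.8 d
Total t = Σ t_i = 453.3 days.

453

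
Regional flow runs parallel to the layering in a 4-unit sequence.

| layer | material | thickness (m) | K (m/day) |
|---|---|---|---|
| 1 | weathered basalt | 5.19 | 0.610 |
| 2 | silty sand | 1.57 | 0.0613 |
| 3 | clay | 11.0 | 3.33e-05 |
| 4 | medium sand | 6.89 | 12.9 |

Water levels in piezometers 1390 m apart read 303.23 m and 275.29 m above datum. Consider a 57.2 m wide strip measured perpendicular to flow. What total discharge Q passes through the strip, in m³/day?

106

Flow is parallel to layering, so each bed carries its own Darcy discharge and the transmissivities add.
Σ(K_i·b_i) = 0.610×5.19 + 0.0613×1.57 + 3.33e-05×11.0 + 12.9×6.89 = 92.14 m²/day.
Hydraulic gradient i = (303.23 − 275.29) / 1390 = 27.94 / 1390 = 0.02010.
Q = Σ(K_i·b_i) · W · i = 92.14 × 57.2 × 0.02010 = 105.9 m³/day.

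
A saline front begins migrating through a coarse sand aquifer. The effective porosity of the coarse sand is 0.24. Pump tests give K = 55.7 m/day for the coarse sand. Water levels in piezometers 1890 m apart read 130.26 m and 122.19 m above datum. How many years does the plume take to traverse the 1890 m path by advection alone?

Hydraulic gradient i = (130.26 − 122.19) / 1890 = 8.07 / 1890 = 0.004270.
Darcy flux q = K · i = 55.70 × 0.004270 = 0.2378 m/day.
Seepage velocity v = q / n_e = 0.2378 / 0.24 = 0.9910 m/day.
Travel time t = L / v = 1890 / 0.9910 = 1907 days = 5.222 years.

5.22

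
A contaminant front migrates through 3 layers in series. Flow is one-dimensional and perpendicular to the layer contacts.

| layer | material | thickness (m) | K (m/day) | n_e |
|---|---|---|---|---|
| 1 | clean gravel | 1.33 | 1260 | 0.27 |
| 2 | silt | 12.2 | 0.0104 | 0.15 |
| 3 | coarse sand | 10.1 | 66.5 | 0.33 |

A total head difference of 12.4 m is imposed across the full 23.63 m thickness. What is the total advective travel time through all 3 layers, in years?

1.43

With flow normal to the layers, continuity requires the same specific discharge q through every layer.
Σ(b_i/K_i) = 1.33/1260 + 12.2/0.0104 + 10.1/66.5 = 1173 d.
q = Δh / Σ(b_i/K_i) = 12.4 / 1173 = 0.01057 m/day.
In each layer the seepage velocity is v_i = q/n_i, so the layer transit time is t_i = b_i·n_i / q:
  layer 1 (clean gravel): t_1 = 1.33 × 0.27 / 0.01057 = 33.98 d
  layer 2 (silt): t_2 = 12.2 × 0.15 / 0.01057 = 173.1 d
  layer 3 (coarse sand): t_3 = 10.1 × 0.33 / 0.01057 = 315.4 d
Total t = Σ t_i = 522.5 days = 1.430 years.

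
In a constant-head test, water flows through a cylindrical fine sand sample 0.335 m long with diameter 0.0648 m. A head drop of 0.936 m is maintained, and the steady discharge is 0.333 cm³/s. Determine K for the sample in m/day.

Cross-sectional area A = π·(d/2)² = π × (0.0648/2)² = 0.003298 m².
Convert discharge: 0.333 cm³/s = 3.330e-07 m³/s.
Darcy's law rearranged: K = Q·L / (A·Δh) = 3.330e-07 × 0.335 / (0.003298 × 0.936) = 3.614e-05 m/s = 3.122 m/day.

3.12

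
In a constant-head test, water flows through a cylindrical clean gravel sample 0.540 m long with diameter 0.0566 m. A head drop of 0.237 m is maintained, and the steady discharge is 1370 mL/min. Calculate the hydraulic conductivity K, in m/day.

Cross-sectional area A = π·(d/2)² = π × (0.0566/2)² = 0.002516 m².
Convert discharge: 1370 mL/min = 2.283e-05 m³/s.
Darcy's law rearranged: K = Q·L / (A·Δh) = 2.283e-05 × 0.540 / (0.002516 × 0.237) = 0.02068 m/s = 1787 m/day.

1790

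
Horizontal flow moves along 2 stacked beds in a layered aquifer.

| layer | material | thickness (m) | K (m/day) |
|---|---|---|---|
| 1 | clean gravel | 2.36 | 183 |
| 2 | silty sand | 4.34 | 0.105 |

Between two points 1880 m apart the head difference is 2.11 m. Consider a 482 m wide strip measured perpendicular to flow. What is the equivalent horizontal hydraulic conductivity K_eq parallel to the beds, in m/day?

64.5

Flow is parallel to layering, so each bed carries its own Darcy discharge and the transmissivities add.
Σ(K_i·b_i) = 183×2.36 + 0.105×4.34 = 432.3 m²/day.
Total thickness b = 6.700 m, so K_eq = Σ(K_i·b_i)/b = 64.53 m/day.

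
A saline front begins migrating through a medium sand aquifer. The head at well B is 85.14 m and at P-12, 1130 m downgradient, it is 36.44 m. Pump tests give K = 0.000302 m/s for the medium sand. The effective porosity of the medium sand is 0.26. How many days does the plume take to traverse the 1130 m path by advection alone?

261

Convert K: 0.000302 m/s × 86400 = 26.09 m/day.
Hydraulic gradient i = (85.14 − 36.44) / 1130 = 48.7 / 1130 = 0.04310.
Darcy flux q = K · i = 26.09 × 0.04310 = 1.125 m/day.
Seepage velocity v = q / n_e = 1.125 / 0.26 = 4.325 m/day.
Travel time t = L / v = 1130 / 4.325 = 261.3 days.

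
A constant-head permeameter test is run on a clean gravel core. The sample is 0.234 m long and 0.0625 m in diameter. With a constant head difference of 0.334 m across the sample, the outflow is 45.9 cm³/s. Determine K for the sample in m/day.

906

Cross-sectional area A = π·(d/2)² = π × (0.0625/2)² = 0.003068 m².
Convert discharge: 45.9 cm³/s = 4.590e-05 m³/s.
Darcy's law rearranged: K = Q·L / (A·Δh) = 4.590e-05 × 0.234 / (0.003068 × 0.334) = 0.01048 m/s = 905.6 m/day.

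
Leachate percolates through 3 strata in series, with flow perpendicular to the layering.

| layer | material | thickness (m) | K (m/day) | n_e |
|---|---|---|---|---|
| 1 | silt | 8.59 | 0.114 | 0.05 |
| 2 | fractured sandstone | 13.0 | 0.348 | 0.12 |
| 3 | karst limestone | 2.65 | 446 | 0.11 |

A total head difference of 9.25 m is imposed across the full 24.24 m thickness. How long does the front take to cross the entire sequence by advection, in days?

With flow normal to the layers, continuity requires the same specific discharge q through every layer.
Σ(b_i/K_i) = 8.59/0.114 + 13.0/0.348 + 2.65/446 = 112.7 d.
q = Δh / Σ(b_i/K_i) = 9.25 / 112.7 = 0.08207 m/day.
In each layer the seepage velocity is v_i = q/n_i, so the layer transit time is t_i = b_i·n_i / q:
  layer 1 (silt): t_1 = 8.59 × 0.05 / 0.08207 = 5.234 d
  layer 2 (fractured sandstone): t_2 = 13.0 × 0.12 / 0.08207 = 19.01 d
  layer 3 (karst limestone): t_3 = 2.65 × 0.11 / 0.08207 = 3.552 d
Total t = Σ t_i = 27.79 days.

27.8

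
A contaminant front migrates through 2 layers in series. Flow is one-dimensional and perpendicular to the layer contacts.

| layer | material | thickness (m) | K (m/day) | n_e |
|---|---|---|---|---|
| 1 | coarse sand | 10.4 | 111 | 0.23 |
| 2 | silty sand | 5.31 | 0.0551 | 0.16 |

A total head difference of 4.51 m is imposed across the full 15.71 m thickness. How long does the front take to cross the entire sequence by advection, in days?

With flow normal to the layers, continuity requires the same specific discharge q through every layer.
Σ(b_i/K_i) = 10.4/111 + 5.31/0.0551 = 96.46 d.
q = Δh / Σ(b_i/K_i) = 4.51 / 96.46 = 0.04675 m/day.
In each layer the seepage velocity is v_i = q/n_i, so the layer transit time is t_i = b_i·n_i / q:
  layer 1 (coarse sand): t_1 = 10.4 × 0.23 / 0.04675 = 51.16 d
  layer 2 (silty sand): t_2 = 5.31 × 0.16 / 0.04675 = 18.17 d
Total t = Σ t_i = 69.33 days.

69.3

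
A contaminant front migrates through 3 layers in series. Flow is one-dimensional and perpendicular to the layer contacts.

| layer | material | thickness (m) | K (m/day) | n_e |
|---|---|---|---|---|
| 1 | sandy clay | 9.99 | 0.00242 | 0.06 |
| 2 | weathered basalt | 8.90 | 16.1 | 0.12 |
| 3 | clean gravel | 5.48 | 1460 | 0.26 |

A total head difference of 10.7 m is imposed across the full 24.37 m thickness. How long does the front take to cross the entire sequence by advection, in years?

3.27

With flow normal to the layers, continuity requires the same specific discharge q through every layer.
Σ(b_i/K_i) = 9.99/0.00242 + 8.90/16.1 + 5.48/1460 = 4129 d.
q = Δh / Σ(b_i/K_i) = 10.7 / 4129 = 0.002592 m/day.
In each layer the seepage velocity is v_i = q/n_i, so the layer transit time is t_i = b_i·n_i / q:
  layer 1 (sandy clay): t_1 = 9.99 × 0.06 / 0.002592 = 231.3 d
  layer 2 (weathered basalt): t_2 = 8.90 × 0.12 / 0.002592 = 412.1 d
  layer 3 (clean gravel): t_3 = 5.48 × 0.26 / 0.002592 = 549.8 d
Total t = Σ t_i = 1193 days = 3.267 years.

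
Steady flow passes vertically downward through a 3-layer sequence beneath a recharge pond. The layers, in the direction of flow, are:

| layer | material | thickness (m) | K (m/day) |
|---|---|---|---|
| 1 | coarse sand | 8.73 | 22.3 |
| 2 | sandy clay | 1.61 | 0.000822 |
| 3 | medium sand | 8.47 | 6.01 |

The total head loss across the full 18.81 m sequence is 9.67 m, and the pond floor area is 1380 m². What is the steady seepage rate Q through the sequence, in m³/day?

Flow is perpendicular to layering, so the layers act in series and the equivalent K is the thickness-weighted harmonic mean.
Total thickness L = 8.73 + 1.61 + 8.47 = 18.81 m.
Σ(b_i/K_i) = 8.73/22.3 + 1.61/0.000822 + 8.47/6.01 = 1960 d.
K_eq = L / Σ(b_i/K_i) = 18.81 / 1960 = 0.009595 m/day.
Q = K_eq · A · (Δh/L) = 0.009595 × 1380 × (9.67/18.81) = 6.807 m³/day.

6.81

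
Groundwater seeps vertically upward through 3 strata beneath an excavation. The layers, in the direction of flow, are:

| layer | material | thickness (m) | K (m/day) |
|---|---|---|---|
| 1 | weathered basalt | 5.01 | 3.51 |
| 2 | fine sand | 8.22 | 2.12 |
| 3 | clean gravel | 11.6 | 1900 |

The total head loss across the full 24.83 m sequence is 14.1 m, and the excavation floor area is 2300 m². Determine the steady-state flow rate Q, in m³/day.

Flow is perpendicular to layering, so the layers act in series and the equivalent K is the thickness-weighted harmonic mean.
Total thickness L = 5.01 + 8.22 + 11.6 = 24.83 m.
Σ(b_i/K_i) = 5.01/3.51 + 8.22/2.12 + 11.6/1900 = 5.311 d.
K_eq = L / Σ(b_i/K_i) = 24.83 / 5.311 = 4.675 m/day.
Q = K_eq · A · (Δh/L) = 4.675 × 2300 × (14.1/24.83) = 6106 m³/day.

6110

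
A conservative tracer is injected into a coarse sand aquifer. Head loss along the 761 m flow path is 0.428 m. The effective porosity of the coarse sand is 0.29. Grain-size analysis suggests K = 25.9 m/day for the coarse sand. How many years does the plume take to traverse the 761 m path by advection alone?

Hydraulic gradient i = Δh / L = 0.428 / 761 = 0.0005624.
Darcy flux q = K · i = 25.90 × 0.0005624 = 0.01457 m/day.
Seepage velocity v = q / n_e = 0.01457 / 0.29 = 0.05023 m/day.
Travel time t = L / v = 761 / 0.05023 = 15150 days = 41.48 years.

41.5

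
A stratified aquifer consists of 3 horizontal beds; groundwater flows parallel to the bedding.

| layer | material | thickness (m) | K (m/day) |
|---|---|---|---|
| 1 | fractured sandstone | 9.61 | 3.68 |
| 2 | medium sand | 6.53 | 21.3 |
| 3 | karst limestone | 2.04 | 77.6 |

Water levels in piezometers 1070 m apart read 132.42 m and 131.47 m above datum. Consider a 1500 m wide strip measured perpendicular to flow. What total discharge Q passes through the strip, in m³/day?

Flow is parallel to layering, so each bed carries its own Darcy discharge and the transmissivities add.
Σ(K_i·b_i) = 3.68×9.61 + 21.3×6.53 + 77.6×2.04 = 332.8 m²/day.
Hydraulic gradient i = (132.42 − 131.47) / 1070 = 0.95 / 1070 = 0.0008879.
Q = Σ(K_i·b_i) · W · i = 332.8 × 1500 × 0.0008879 = 443.2 m³/day.

443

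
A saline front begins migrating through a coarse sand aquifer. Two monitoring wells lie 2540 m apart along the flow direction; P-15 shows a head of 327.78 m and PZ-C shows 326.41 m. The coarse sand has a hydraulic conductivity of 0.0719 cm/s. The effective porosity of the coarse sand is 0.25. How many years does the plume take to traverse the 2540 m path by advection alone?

51.9

Convert K: 0.0719 cm/s × 864 = 62.12 m/day.
Hydraulic gradient i = (327.78 − 326.41) / 2540 = 1.37 / 2540 = 0.0005394.
Darcy flux q = K · i = 62.12 × 0.0005394 = 0.03351 m/day.
Seepage velocity v = q / n_e = 0.03351 / 0.25 = 0.1340 m/day.
Travel time t = L / v = 2540 / 0.1340 = 18952 days = 51.89 years.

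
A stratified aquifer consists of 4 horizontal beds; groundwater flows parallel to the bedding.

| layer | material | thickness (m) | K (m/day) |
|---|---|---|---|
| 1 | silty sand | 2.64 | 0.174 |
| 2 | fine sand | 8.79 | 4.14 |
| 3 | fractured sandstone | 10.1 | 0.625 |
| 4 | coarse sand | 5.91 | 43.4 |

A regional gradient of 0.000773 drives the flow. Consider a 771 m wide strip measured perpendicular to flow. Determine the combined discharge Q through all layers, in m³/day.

179

Flow is parallel to layering, so each bed carries its own Darcy discharge and the transmissivities add.
Σ(K_i·b_i) = 0.174×2.64 + 4.14×8.79 + 0.625×10.1 + 43.4×5.91 = 299.7 m²/day.
Hydraulic gradient i = 0.000773.
Q = Σ(K_i·b_i) · W · i = 299.7 × 771 × 0.0007730 = 178.6 m³/day.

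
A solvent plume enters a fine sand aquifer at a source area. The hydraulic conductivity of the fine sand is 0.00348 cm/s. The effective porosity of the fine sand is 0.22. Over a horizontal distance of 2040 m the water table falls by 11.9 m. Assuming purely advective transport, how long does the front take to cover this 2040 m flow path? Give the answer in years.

70.1

Convert K: 0.00348 cm/s × 864 = 3.007 m/day.
Hydraulic gradient i = Δh / L = 11.9 / 2040 = 0.005833.
Darcy flux q = K · i = 3.007 × 0.005833 = 0.01754 m/day.
Seepage velocity v = q / n_e = 0.01754 / 0.22 = 0.07972 m/day.
Travel time t = L / v = 2040 / 0.07972 = 25588 days = 70.06 years.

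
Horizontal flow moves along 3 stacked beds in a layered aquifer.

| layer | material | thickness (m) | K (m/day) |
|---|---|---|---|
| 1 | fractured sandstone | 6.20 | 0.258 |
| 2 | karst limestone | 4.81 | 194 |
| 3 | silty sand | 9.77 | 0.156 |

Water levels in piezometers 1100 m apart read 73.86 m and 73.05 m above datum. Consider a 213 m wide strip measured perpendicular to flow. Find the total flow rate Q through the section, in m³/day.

147

Flow is parallel to layering, so each bed carries its own Darcy discharge and the transmissivities add.
Σ(K_i·b_i) = 0.258×6.20 + 194×4.81 + 0.156×9.77 = 936.3 m²/day.
Hydraulic gradient i = (73.86 − 73.05) / 1100 = 0.81 / 1100 = 0.0007364.
Q = Σ(K_i·b_i) · W · i = 936.3 × 213 × 0.0007364 = 146.8 m³/day.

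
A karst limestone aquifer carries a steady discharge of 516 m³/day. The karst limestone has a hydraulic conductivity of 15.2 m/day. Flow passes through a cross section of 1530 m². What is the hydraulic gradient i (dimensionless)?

0.0222

From Q = K·A·i, i = Q / (K·A) = 516 / (15.20 × 1530) = 0.02219.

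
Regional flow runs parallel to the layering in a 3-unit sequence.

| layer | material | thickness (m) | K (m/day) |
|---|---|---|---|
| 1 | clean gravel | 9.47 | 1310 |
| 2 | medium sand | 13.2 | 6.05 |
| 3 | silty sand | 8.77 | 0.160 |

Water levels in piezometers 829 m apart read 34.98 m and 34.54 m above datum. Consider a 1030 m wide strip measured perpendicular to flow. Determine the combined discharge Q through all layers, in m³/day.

Flow is parallel to layering, so each bed carries its own Darcy discharge and the transmissivities add.
Σ(K_i·b_i) = 1310×9.47 + 6.05×13.2 + 0.160×8.77 = 12487 m²/day.
Hydraulic gradient i = (34.98 − 34.54) / 829 = 0.44 / 829 = 0.0005308.
Q = Σ(K_i·b_i) · W · i = 12487 × 1030 × 0.0005308 = 6826 m³/day.

6830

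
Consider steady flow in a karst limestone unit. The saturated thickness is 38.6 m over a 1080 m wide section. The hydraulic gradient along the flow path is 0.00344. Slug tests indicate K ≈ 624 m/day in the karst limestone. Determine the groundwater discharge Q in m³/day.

Cross-sectional area A = 1080 × 38.6 = 41688 m².
Hydraulic gradient i = 0.00344.
Darcy's law: Q = K · A · i = 624.0 × 41688 × 0.003440 = 89486 m³/day.

89500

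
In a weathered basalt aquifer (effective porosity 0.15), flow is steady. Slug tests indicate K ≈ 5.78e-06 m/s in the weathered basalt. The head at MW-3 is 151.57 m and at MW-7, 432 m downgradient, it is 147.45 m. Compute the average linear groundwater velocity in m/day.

Convert K: 5.78e-06 m/s × 86400 = 0.4994 m/day.
Hydraulic gradient i = (151.57 − 147.45) / 432 = 4.12 / 432 = 0.009537.
Darcy flux q = K · i = 0.4994 × 0.009537 = 0.004763 m/day.
Seepage velocity v = q / n_e = 0.004763 / 0.15 = 0.03175 m/day.

0.0318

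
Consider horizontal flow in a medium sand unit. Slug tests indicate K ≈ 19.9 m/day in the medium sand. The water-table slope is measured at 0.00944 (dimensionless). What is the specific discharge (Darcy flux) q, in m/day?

0.188

Hydraulic gradient i = 0.00944.
Specific discharge q = K · i = 19.90 × 0.009440 = 0.1879 m/day.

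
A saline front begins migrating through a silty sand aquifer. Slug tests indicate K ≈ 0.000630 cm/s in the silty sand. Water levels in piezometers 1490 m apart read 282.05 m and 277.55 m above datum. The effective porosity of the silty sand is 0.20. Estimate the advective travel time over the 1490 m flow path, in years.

Convert K: 0.000630 cm/s × 864 = 0.5443 m/day.
Hydraulic gradient i = (282.05 − 277.55) / 1490 = 4.5 / 1490 = 0.003020.
Darcy flux q = K · i = 0.5443 × 0.003020 = 0.001644 m/day.
Seepage velocity v = q / n_e = 0.001644 / 0.20 = 0.008220 m/day.
Travel time t = L / v = 1490 / 0.008220 = 1.813e+05 days = 496.3 years.

496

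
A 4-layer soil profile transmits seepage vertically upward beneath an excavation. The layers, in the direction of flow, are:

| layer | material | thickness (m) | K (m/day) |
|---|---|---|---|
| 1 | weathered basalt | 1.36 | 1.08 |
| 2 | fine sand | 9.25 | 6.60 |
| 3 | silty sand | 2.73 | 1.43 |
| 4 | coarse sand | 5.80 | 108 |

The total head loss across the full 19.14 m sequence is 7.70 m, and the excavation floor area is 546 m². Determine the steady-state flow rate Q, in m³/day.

909

Flow is perpendicular to layering, so the layers act in series and the equivalent K is the thickness-weighted harmonic mean.
Total thickness L = 1.36 + 9.25 + 2.73 + 5.80 = 19.14 m.
Σ(b_i/K_i) = 1.36/1.08 + 9.25/6.60 + 2.73/1.43 + 5.80/108 = 4.624 d.
K_eq = L / Σ(b_i/K_i) = 19.14 / 4.624 = 4.140 m/day.
Q = K_eq · A · (Δh/L) = 4.140 × 546 × (7.70/19.14) = 909.3 m³/day.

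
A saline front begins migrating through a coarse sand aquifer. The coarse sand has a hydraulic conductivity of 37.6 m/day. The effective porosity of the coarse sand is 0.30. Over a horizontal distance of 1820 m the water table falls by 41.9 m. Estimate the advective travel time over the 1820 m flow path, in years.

Hydraulic gradient i = Δh / L = 41.9 / 1820 = 0.02302.
Darcy flux q = K · i = 37.60 × 0.02302 = 0.8656 m/day.
Seepage velocity v = q / n_e = 0.8656 / 0.30 = 2.885 m/day.
Travel time t = L / v = 1820 / 2.885 = 630.8 days = 1.727 years.

1.73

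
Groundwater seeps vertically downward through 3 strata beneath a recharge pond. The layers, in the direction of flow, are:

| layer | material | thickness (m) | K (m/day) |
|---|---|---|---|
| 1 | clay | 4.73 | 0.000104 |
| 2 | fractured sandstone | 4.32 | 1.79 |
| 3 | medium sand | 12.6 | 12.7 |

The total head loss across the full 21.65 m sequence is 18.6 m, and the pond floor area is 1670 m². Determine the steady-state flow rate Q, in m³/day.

Flow is perpendicular to layering, so the layers act in series and the equivalent K is the thickness-weighted harmonic mean.
Total thickness L = 4.73 + 4.32 + 12.6 = 21.65 m.
Σ(b_i/K_i) = 4.73/0.000104 + 4.32/1.79 + 12.6/12.7 = 45484 d.
K_eq = L / Σ(b_i/K_i) = 21.65 / 45484 = 0.0004760 m/day.
Q = K_eq · A · (Δh/L) = 0.0004760 × 1670 × (18.6/21.65) = 0.6829 m³/day.

0.683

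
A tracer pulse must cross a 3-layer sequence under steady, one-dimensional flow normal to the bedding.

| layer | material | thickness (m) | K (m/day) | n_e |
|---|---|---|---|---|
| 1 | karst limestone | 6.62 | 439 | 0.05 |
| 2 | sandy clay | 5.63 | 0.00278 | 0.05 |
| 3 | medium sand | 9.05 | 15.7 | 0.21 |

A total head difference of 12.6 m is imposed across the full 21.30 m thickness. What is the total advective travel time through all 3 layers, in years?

1.11

With flow normal to the layers, continuity requires the same specific discharge q through every layer.
Σ(b_i/K_i) = 6.62/439 + 5.63/0.00278 + 9.05/15.7 = 2026 d.
q = Δh / Σ(b_i/K_i) = 12.6 / 2026 = 0.006220 m/day.
In each layer the seepage velocity is v_i = q/n_i, so the layer transit time is t_i = b_i·n_i / q:
  layer 1 (karst limestone): t_1 = 6.62 × 0.05 / 0.006220 = 53.22 d
  layer 2 (sandy clay): t_2 = 5.63 × 0.05 / 0.006220 = 45.26 d
  layer 3 (medium sand): t_3 = 9.05 × 0.21 / 0.006220 = 305.6 d
Total t = Σ t_i = 404.0 days = 1.106 years.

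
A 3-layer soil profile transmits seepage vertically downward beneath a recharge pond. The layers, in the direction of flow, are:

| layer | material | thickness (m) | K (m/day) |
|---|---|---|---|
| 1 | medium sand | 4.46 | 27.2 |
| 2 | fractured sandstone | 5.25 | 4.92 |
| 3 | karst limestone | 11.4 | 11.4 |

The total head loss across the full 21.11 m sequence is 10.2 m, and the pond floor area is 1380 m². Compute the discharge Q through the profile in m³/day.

6310

Flow is perpendicular to layering, so the layers act in series and the equivalent K is the thickness-weighted harmonic mean.
Total thickness L = 4.46 + 5.25 + 11.4 = 21.11 m.
Σ(b_i/K_i) = 4.46/27.2 + 5.25/4.92 + 11.4/11.4 = 2.231 d.
K_eq = L / Σ(b_i/K_i) = 21.11 / 2.231 = 9.462 m/day.
Q = K_eq · A · (Δh/L) = 9.462 × 1380 × (10.2/21.11) = 6309 m³/day.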